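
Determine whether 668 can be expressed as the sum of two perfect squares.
Not possible

Factorization: 668 = 2^2 × 167
By Fermat: n is sum of two squares iff every prime p ≡ 3 (mod 4) appears to even power.
Prime(s) ≡ 3 (mod 4) with odd exponent: [(167, 1)]
Therefore 668 cannot be expressed as a² + b².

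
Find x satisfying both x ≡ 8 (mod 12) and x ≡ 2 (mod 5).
32

Using Chinese Remainder Theorem:
M = 12 × 5 = 60
M1 = 5, M2 = 12
y1 = 5^(-1) mod 12 = 5
y2 = 12^(-1) mod 5 = 3
x = (8×5×5 + 2×12×3) mod 60 = 32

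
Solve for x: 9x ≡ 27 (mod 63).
x ≡ 3 (mod 7)

gcd(9, 63) = 9, which divides 27, so solutions exist.
Divide through by 9: x ≡ 3 (mod 7).
The coefficient of x is now 1, so x ≡ 3 (mod 7).
Check: 9 × 3 = 27 ≡ 27 (mod 63).
x ≡ 3 (mod 7), giving 9 solutions mod 63.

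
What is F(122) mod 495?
1

Matrix identity: Q^n = [[F_(n+1), F_n], [F_n, F_(n-1)]] with Q = [[1,1],[1,0]].
n = 122 = 1111010₂. Square-and-multiply, entries mod 495:
Q^1 = [[1,1],[1,0]]
Q^3 = (Q^1)²·Q = [[3,2],[2,1]]
Q^7 = (Q^3)²·Q = [[21,13],[13,8]]
Q^15 = (Q^7)²·Q = [[492,115],[115,377]]
Q^30 = (Q^15)² = [[364,440],[440,419]]
Q^61 = (Q^30)²·Q = [[386,386],[386,0]]
Q^122 = (Q^61)² = [[2,1],[1,1]]
F_122 mod 495 = Q^122[0][1] = 1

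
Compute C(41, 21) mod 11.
0

Using Lucas' theorem:
Write n=41 and k=21 in base 11:
n in base 11: [3, 8]
k in base 11: [1, 10]
C(41,21) mod 11 = ∏ C(n_i, k_i) mod 11
Digit binomials (mod 11): C(3,1) = 3; C(8,10) = 0 (k_i > n_i)
Product: 3 × 0 = 0 ≡ 0 (mod 11)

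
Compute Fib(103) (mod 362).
233

Matrix identity: Q^n = [[F_(n+1), F_n], [F_n, F_(n-1)]] with Q = [[1,1],[1,0]].
n = 103 = 1100111₂. Square-and-multiply, entries mod 362:
Q^1 = [[1,1],[1,0]]
Q^3 = (Q^1)²·Q = [[3,2],[2,1]]
Q^6 = (Q^3)² = [[13,8],[8,5]]
Q^12 = (Q^6)² = [[233,144],[144,89]]
Q^25 = (Q^12)²·Q = [[123,91],[91,32]]
Q^51 = (Q^25)²·Q = [[229,242],[242,349]]
Q^103 = (Q^51)²·Q = [[15,233],[233,144]]
F_103 mod 362 = Q^103[0][1] = 233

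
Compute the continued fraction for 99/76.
[1; 3, 3, 3, 2]

Euclidean algorithm steps:
99 = 1 × 76 + 23
76 = 3 × 23 + 7
23 = 3 × 7 + 2
7 = 3 × 2 + 1
2 = 2 × 1 + 0
Continued fraction: [1; 3, 3, 3, 2]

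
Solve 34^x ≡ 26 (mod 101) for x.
57

Baby-step giant-step with step n = ⌈√101⌉ = 11.
Baby steps 34^j mod 101 (j:value) for j=0..10: 0:1, 1:34, 2:45, 3:15, 4:5, 5:69, 6:23, 7:75, 8:25, 9:42, 10:14.
Giant-step multiplier: 34^(-11) ≡ 34^(100-11) = 34^89 ≡ 94 (mod 101).
Giant steps γ_i = 26·94^i mod 101: γ_0=26, γ_1=20, γ_2=62, γ_3=71, γ_4=8, γ_5=45 (in table at j=2).
x = i·n + j = 5·11 + 2 = 57.
Check: 34^57 ≡ 26 (mod 101).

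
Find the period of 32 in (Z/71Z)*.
7

71 is prime, so ord(32) divides φ(71) = 70.
Divisors of 70: 1, 2, 5, 7, 10, 14, 35, 70.
Repeated squaring: 32^1 ≡ 32, 32^2 ≡ 30, 32^4 ≡ 48, 32^8 ≡ 32, 32^16 ≡ 30, 32^32 ≡ 48, 32^64 ≡ 32 (mod 71).
Test 32^d mod 71 for each divisor d in increasing order:
32^1 ≡ 32
32^2 ≡ 30
32^5 = 32^4·32^1 ≡ 45
32^7 = 32^4·32^2·32^1 ≡ 1  ← first divisor giving 1
The order is 7.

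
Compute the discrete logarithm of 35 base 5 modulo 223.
163

Baby-step giant-step with step n = ⌈√223⌉ = 15.
Baby steps 5^j mod 223 (j:value) for j=0..14: 0:1, 1:5, 2:25, 3:125, 4:179, 5:3, 6:15, 7:75, 8:152, 9:91, 10:9, 11:45, 12:2, 13:10, 14:50.
Giant-step multiplier: 5^(-15) ≡ 5^(222-15) = 5^207 ≡ 190 (mod 223).
Giant steps γ_i = 35·190^i mod 223: γ_0=35, γ_1=183, γ_2=205, γ_3=148, γ_4=22, γ_5=166, γ_6=97, γ_7=144, γ_8=154, γ_9=47, γ_10=10 (in table at j=13).
x = i·n + j = 10·15 + 13 = 163.
Check: 5^163 ≡ 35 (mod 223).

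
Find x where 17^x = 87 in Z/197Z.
63

Baby-step giant-step with step n = ⌈√197⌉ = 15.
Baby steps 17^j mod 197 (j:value) for j=0..14: 0:1, 1:17, 2:92, 3:185, 4:190, 5:78, 6:144, 7:84, 8:49, 9:45, 10:174, 11:3, 12:51, 13:79, 14:161.
Giant-step multiplier: 17^(-15) ≡ 17^(196-15) = 17^181 ≡ 75 (mod 197).
Giant steps γ_i = 87·75^i mod 197: γ_0=87, γ_1=24, γ_2=27, γ_3=55, γ_4=185 (in table at j=3).
x = i·n + j = 4·15 + 3 = 63.
Check: 17^63 ≡ 87 (mod 197).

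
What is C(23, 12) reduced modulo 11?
2

Using Lucas' theorem:
Write n=23 and k=12 in base 11:
n in base 11: [2, 1]
k in base 11: [1, 1]
C(23,12) mod 11 = ∏ C(n_i, k_i) mod 11
Digit binomials (mod 11): C(2,1) = 2; C(1,1) = 1
Product: 2 × 1 = 2 ≡ 2 (mod 11)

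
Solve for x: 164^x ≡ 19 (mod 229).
28

Baby-step giant-step with step n = ⌈√229⌉ = 16.
Baby steps 164^j mod 229 (j:value) for j=0..15: 0:1, 1:164, 2:103, 3:175, 4:75, 5:163, 6:168, 7:72, 8:129, 9:88, 10:5, 11:133, 12:57, 13:188, 14:146, 15:128.
Giant-step multiplier: 164^(-16) ≡ 164^(228-16) = 164^212 ≡ 3 (mod 229).
Giant steps γ_i = 19·3^i mod 229: γ_0=19, γ_1=57 (in table at j=12).
x = i·n + j = 1·16 + 12 = 28.
Check: 164^28 ≡ 19 (mod 229).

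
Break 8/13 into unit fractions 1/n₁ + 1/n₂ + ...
1/2 + 1/9 + 1/234

Greedy algorithm:
8/13: ceiling(13/8) = 2, use 1/2
3/26: ceiling(26/3) = 9, use 1/9
1/234: ceiling(234/1) = 234, use 1/234
Result: 8/13 = 1/2 + 1/9 + 1/234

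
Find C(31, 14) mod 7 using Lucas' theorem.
6

Using Lucas' theorem:
Write n=31 and k=14 in base 7:
n in base 7: [4, 3]
k in base 7: [2, 0]
C(31,14) mod 7 = ∏ C(n_i, k_i) mod 7
Digit binomials (mod 7): C(4,2) = 6; C(3,0) = 1
Product: 6 × 1 = 6 ≡ 6 (mod 7)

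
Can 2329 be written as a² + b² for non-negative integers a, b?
5² + 48² (a=5, b=48)

Factorization: 2329 = 17 × 137
By Fermat: n is sum of two squares iff every prime p ≡ 3 (mod 4) appears to even power.
All primes ≡ 3 (mod 4) appear to even power.
Search a = 0, 1, 2, … for 2329 - a² a perfect square: first hit at a = 5: 2329 - 25 = 2304 = 48².
2329 = 5² + 48² = 25 + 2304 ✓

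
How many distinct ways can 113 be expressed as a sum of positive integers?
851376628

p(n) counts ways to write n as a sum of positive integers (order ignored).
Euler's pentagonal recurrence: p(k) = p(k-1) + p(k-2) - p(k-5) - p(k-7) + p(k-12) + p(k-15) - ... (offsets j(3j∓1)/2, signs ++--, p(0)=1, p(<0)=0).
DP table for k = 0..112: p(0)=1, p(1)=1, p(2)=2, p(3)=3, p(4)=5, p(5)=7, p(6)=11, p(7)=15, p(8)=22, p(9)=30, p(10)=42, p(11)=56, p(12)=77, p(13)=101, p(14)=135, p(15)=176, p(16)=231, p(17)=297, p(18)=385, p(19)=490, p(20)=627, p(21)=792, p(22)=1002, p(23)=1255, p(24)=1575, p(25)=1958, p(26)=2436, p(27)=3010, p(28)=3718, p(29)=4565, p(30)=5604, p(31)=6842, p(32)=8349, p(33)=10143, p(34)=12310, p(35)=14883, p(36)=17977, p(37)=21637, p(38)=26015, p(39)=31185, p(40)=37338, p(41)=44583, p(42)=53174, p(43)=63261, p(44)=75175, p(45)=89134, p(46)=105558, p(47)=124754, p(48)=147273, p(49)=173525, p(50)=204226, p(51)=239943, p(52)=281589, p(53)=329931, p(54)=386155, p(55)=451276, p(56)=526823, p(57)=614154, p(58)=715220, p(59)=831820, p(60)=966467, p(61)=1121505, p(62)=1300156, p(63)=1505499, p(64)=1741630, p(65)=2012558, p(66)=2323520, p(67)=2679689, p(68)=3087735, p(69)=3554345, p(70)=4087968, p(71)=4697205, p(72)=5392783, p(73)=6185689, p(74)=7089500, p(75)=8118264, p(76)=9289091, p(77)=10619863, p(78)=12132164, p(79)=13848650, p(80)=15796476, p(81)=18004327, p(82)=20506255, p(83)=23338469, p(84)=26543660, p(85)=30167357, p(86)=34262962, p(87)=38887673, p(88)=44108109, p(89)=49995925, p(90)=56634173, p(91)=64112359, p(92)=72533807, p(93)=82010177, p(94)=92669720, p(95)=104651419, p(96)=118114304, p(97)=133230930, p(98)=150198136, p(99)=169229875, p(100)=190569292, p(101)=214481126, p(102)=241265379, p(103)=271248950, p(104)=304801365, p(105)=342325709, p(106)=384276336, p(107)=431149389, p(108)=483502844, p(109)=541946240, p(110)=607163746, p(111)=679903203, p(112)=761002156.
Final step: p(113) = p(112) + p(111) - p(108) - p(106) + p(101) + p(98) - p(91) - p(87) + p(78) + p(73) - p(62) - p(56) + p(43) + p(36) - p(21) - p(13)
= 761002156 + 679903203 - 483502844 - 384276336 + 214481126 + 150198136 - 64112359 - 38887673 + 12132164 + 6185689 - 1300156 - 526823 + 63261 + 17977 - 792 - 101
= 851376628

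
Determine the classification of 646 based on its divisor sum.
deficient

Proper divisors of 646: sum = 1 + 2 + 17 + 19 + 34 + 38 + 323 = 434
Since 434 < 646, 646 is deficient.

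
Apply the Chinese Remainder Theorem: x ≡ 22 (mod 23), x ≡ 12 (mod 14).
68

Using Chinese Remainder Theorem:
M = 23 × 14 = 322
M1 = 14, M2 = 23
y1 = 14^(-1) mod 23 = 5
y2 = 23^(-1) mod 14 = 11
x = (22×14×5 + 12×23×11) mod 322 = 68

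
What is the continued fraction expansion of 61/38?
[1; 1, 1, 1, 1, 7]

Euclidean algorithm steps:
61 = 1 × 38 + 23
38 = 1 × 23 + 15
23 = 1 × 15 + 8
15 = 1 × 8 + 7
8 = 1 × 7 + 1
7 = 7 × 1 + 0
Continued fraction: [1; 1, 1, 1, 1, 7]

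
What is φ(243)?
162

243 = 3^5
φ(n) = n × ∏(1 - 1/p) for each prime p dividing n
φ(243) = 243 × (1 - 1/3) = 162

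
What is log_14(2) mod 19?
13

Baby-step giant-step with step n = ⌈√19⌉ = 5.
Baby steps 14^j mod 19 (j:value) for j=0..4: 0:1, 1:14, 2:6, 3:8, 4:17.
Giant-step multiplier: 14^(-5) ≡ 14^(18-5) = 14^13 ≡ 2 (mod 19).
Giant steps γ_i = 2·2^i mod 19: γ_0=2, γ_1=4, γ_2=8 (in table at j=3).
x = i·n + j = 2·5 + 3 = 13.
Check: 14^13 ≡ 2 (mod 19).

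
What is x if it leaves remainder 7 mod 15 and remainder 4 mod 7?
67

Using Chinese Remainder Theorem:
M = 15 × 7 = 105
M1 = 7, M2 = 15
y1 = 7^(-1) mod 15 = 13
y2 = 15^(-1) mod 7 = 1
x = (7×7×13 + 4×15×1) mod 105 = 67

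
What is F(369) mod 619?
71

Matrix identity: Q^n = [[F_(n+1), F_n], [F_n, F_(n-1)]] with Q = [[1,1],[1,0]].
n = 369 = 101110001₂. Square-and-multiply, entries mod 619:
Q^1 = [[1,1],[1,0]]
Q^2 = (Q^1)² = [[2,1],[1,1]]
Q^5 = (Q^2)²·Q = [[8,5],[5,3]]
Q^11 = (Q^5)²·Q = [[144,89],[89,55]]
Q^23 = (Q^11)²·Q = [[562,183],[183,379]]
Q^46 = (Q^23)² = [[217,121],[121,96]]
Q^92 = (Q^46)² = [[449,114],[114,335]]
Q^184 = (Q^92)² = [[423,240],[240,183]]
Q^369 = (Q^184)²·Q = [[46,71],[71,594]]
F_369 mod 619 = Q^369[0][1] = 71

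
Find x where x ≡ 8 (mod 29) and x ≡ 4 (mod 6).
124

Using Chinese Remainder Theorem:
M = 29 × 6 = 174
M1 = 6, M2 = 29
y1 = 6^(-1) mod 29 = 5
y2 = 29^(-1) mod 6 = 5
x = (8×6×5 + 4×29×5) mod 174 = 124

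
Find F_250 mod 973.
510

Matrix identity: Q^n = [[F_(n+1), F_n], [F_n, F_(n-1)]] with Q = [[1,1],[1,0]].
n = 250 = 11111010₂. Square-and-multiply, entries mod 973:
Q^1 = [[1,1],[1,0]]
Q^3 = (Q^1)²·Q = [[3,2],[2,1]]
Q^7 = (Q^3)²·Q = [[21,13],[13,8]]
Q^15 = (Q^7)²·Q = [[14,610],[610,377]]
Q^31 = (Q^15)²·Q = [[735,610],[610,125]]
Q^62 = (Q^31)² = [[624,153],[153,471]]
Q^125 = (Q^62)²·Q = [[412,233],[233,179]]
Q^250 = (Q^125)² = [[243,510],[510,706]]
F_250 mod 973 = Q^250[0][1] = 510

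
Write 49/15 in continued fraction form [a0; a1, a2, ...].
[3; 3, 1, 3]

Euclidean algorithm steps:
49 = 3 × 15 + 4
15 = 3 × 4 + 3
4 = 1 × 3 + 1
3 = 3 × 1 + 0
Continued fraction: [3; 3, 1, 3]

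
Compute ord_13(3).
3

13 is prime, so ord(3) divides φ(13) = 12.
Divisors of 12: 1, 2, 3, 4, 6, 12.
Repeated squaring: 3^1 ≡ 3, 3^2 ≡ 9, 3^4 ≡ 3, 3^8 ≡ 9 (mod 13).
Test 3^d mod 13 for each divisor d in increasing order:
3^1 ≡ 3
3^2 ≡ 9
3^3 = 3^2·3^1 ≡ 1  ← first divisor giving 1
The order is 3.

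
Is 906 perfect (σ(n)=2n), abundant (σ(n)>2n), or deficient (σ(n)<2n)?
abundant

Proper divisors of 906: sum = 1 + 2 + 3 + 6 + 151 + 302 + 453 = 918
Since 918 > 906, 906 is abundant.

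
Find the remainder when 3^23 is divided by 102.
45

Repeated squaring. Binary of 23 = 10111.
3^1 ≡ 3 (mod 102); 3^2 ≡ 9 (mod 102); 3^4 ≡ 81 (mod 102); 3^8 ≡ 33 (mod 102); 3^16 ≡ 69 (mod 102)
3^23 = 3^1 × 3^2 × 3^4 × 3^16 ≡ 45 (mod 102)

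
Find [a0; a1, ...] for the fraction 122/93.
[1; 3, 4, 1, 5]

Euclidean algorithm steps:
122 = 1 × 93 + 29
93 = 3 × 29 + 6
29 = 4 × 6 + 5
6 = 1 × 5 + 1
5 = 5 × 1 + 0
Continued fraction: [1; 3, 4, 1, 5]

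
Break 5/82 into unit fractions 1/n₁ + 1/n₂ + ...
1/17 + 1/465 + 1/648210

Greedy algorithm:
5/82: ceiling(82/5) = 17, use 1/17
3/1394: ceiling(1394/3) = 465, use 1/465
1/648210: ceiling(648210/1) = 648210, use 1/648210
Result: 5/82 = 1/17 + 1/465 + 1/648210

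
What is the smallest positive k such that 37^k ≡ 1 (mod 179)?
178

179 is prime, so ord(37) divides φ(179) = 178.
Divisors of 178: 1, 2, 89, 178.
Repeated squaring: 37^1 ≡ 37, 37^2 ≡ 116, 37^4 ≡ 31, 37^8 ≡ 66, 37^16 ≡ 60, 37^32 ≡ 20, 37^64 ≡ 42, 37^128 ≡ 153 (mod 179).
Test 37^d mod 179 for each divisor d in increasing order:
37^1 ≡ 37
37^2 ≡ 116
37^89 = 37^64·37^16·37^8·37^1 ≡ 178
37^178 = 37^128·37^32·37^16·37^2 ≡ 1  ← first divisor giving 1
The order is 178.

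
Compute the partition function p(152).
49686288421

p(n) counts ways to write n as a sum of positive integers (order ignored).
Euler's pentagonal recurrence: p(k) = p(k-1) + p(k-2) - p(k-5) - p(k-7) + p(k-12) + p(k-15) - ... (offsets j(3j∓1)/2, signs ++--, p(0)=1, p(<0)=0).
DP table for k = 0..151: p(0)=1, p(1)=1, p(2)=2, p(3)=3, p(4)=5, p(5)=7, p(6)=11, p(7)=15, p(8)=22, p(9)=30, p(10)=42, p(11)=56, p(12)=77, p(13)=101, p(14)=135, p(15)=176, p(16)=231, p(17)=297, p(18)=385, p(19)=490, p(20)=627, p(21)=792, p(22)=1002, p(23)=1255, p(24)=1575, p(25)=1958, p(26)=2436, p(27)=3010, p(28)=3718, p(29)=4565, p(30)=5604, p(31)=6842, p(32)=8349, p(33)=10143, p(34)=12310, p(35)=14883, p(36)=17977, p(37)=21637, p(38)=26015, p(39)=31185, p(40)=37338, p(41)=44583, p(42)=53174, p(43)=63261, p(44)=75175, p(45)=89134, p(46)=105558, p(47)=124754, p(48)=147273, p(49)=173525, p(50)=204226, p(51)=239943, p(52)=281589, p(53)=329931, p(54)=386155, p(55)=451276, p(56)=526823, p(57)=614154, p(58)=715220, p(59)=831820, p(60)=966467, p(61)=1121505, p(62)=1300156, p(63)=1505499, p(64)=1741630, p(65)=2012558, p(66)=2323520, p(67)=2679689, p(68)=3087735, p(69)=3554345, p(70)=4087968, p(71)=4697205, p(72)=5392783, p(73)=6185689, p(74)=7089500, p(75)=8118264, p(76)=9289091, p(77)=10619863, p(78)=12132164, p(79)=13848650, p(80)=15796476, p(81)=18004327, p(82)=20506255, p(83)=23338469, p(84)=26543660, p(85)=30167357, p(86)=34262962, p(87)=38887673, p(88)=44108109, p(89)=49995925, p(90)=56634173, p(91)=64112359, p(92)=72533807, p(93)=82010177, p(94)=92669720, p(95)=104651419, p(96)=118114304, p(97)=133230930, p(98)=150198136, p(99)=169229875, p(100)=190569292, p(101)=214481126, p(102)=241265379, p(103)=271248950, p(104)=304801365, p(105)=342325709, p(106)=384276336, p(107)=431149389, p(108)=483502844, p(109)=541946240, p(110)=607163746, p(111)=679903203, p(112)=761002156, p(113)=851376628, p(114)=952050665, p(115)=1064144451, p(116)=1188908248, p(117)=1327710076, p(118)=1482074143, p(119)=1653668665, p(120)=1844349560, p(121)=2056148051, p(122)=2291320912, p(123)=2552338241, p(124)=2841940500, p(125)=3163127352, p(126)=3519222692, p(127)=3913864295, p(128)=4351078600, p(129)=4835271870, p(130)=5371315400, p(131)=5964539504, p(132)=6620830889, p(133)=7346629512, p(134)=8149040695, p(135)=9035836076, p(136)=10015581680, p(137)=11097645016, p(138)=12292341831, p(139)=13610949895, p(140)=15065878135, p(141)=16670689208, p(142)=18440293320, p(143)=20390982757, p(144)=22540654445, p(145)=24908858009, p(146)=27517052599, p(147)=30388671978, p(148)=33549419497, p(149)=37027355200, p(150)=40853235313, p(151)=45060624582.
Final step: p(152) = p(151) + p(150) - p(147) - p(145) + p(140) + p(137) - p(130) - p(126) + p(117) + p(112) - p(101) - p(95) + p(82) + p(75) - p(60) - p(52) + p(35) + p(26) - p(7)
= 45060624582 + 40853235313 - 30388671978 - 24908858009 + 15065878135 + 11097645016 - 5371315400 - 3519222692 + 1327710076 + 761002156 - 214481126 - 104651419 + 20506255 + 8118264 - 966467 - 281589 + 14883 + 2436 - 15
= 49686288421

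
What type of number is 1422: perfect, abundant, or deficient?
abundant

Proper divisors of 1422: sum = 1 + 2 + 3 + 6 + 9 + 18 + 79 + 158 + 237 + 474 + 711 = 1698
Since 1698 > 1422, 1422 is abundant.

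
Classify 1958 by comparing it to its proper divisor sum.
deficient

Proper divisors of 1958: sum = 1 + 2 + 11 + 22 + 89 + 178 + 979 = 1282
Since 1282 < 1958, 1958 is deficient.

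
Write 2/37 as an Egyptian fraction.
1/19 + 1/703

Greedy algorithm:
2/37: ceiling(37/2) = 19, use 1/19
1/703: ceiling(703/1) = 703, use 1/703
Result: 2/37 = 1/19 + 1/703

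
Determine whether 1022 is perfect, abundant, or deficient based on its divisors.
deficient

Proper divisors of 1022: sum = 1 + 2 + 7 + 14 + 73 + 146 + 511 = 754
Since 754 < 1022, 1022 is deficient.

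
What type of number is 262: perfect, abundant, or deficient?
deficient

Proper divisors of 262: sum = 1 + 2 + 131 = 134
Since 134 < 262, 262 is deficient.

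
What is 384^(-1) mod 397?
61

gcd(384, 397) = 1, so the inverse exists.
Extended Euclidean algorithm on (397, 384):
397 = 1 × 384 + 13  ⟹  13 = (1)·397 + (-1)·384
384 = 29 × 13 + 7  ⟹  7 = (-29)·397 + (30)·384
13 = 1 × 7 + 6  ⟹  6 = (30)·397 + (-31)·384
7 = 1 × 6 + 1  ⟹  1 = (-59)·397 + (61)·384
So (61)·384 ≡ 1 (mod 397), i.e. 384^(-1) ≡ 61 (mod 397).
Check: 384 × 61 = 23424 ≡ 1 (mod 397)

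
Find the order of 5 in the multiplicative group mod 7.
6

7 is prime, so ord(5) divides φ(7) = 6.
Divisors of 6: 1, 2, 3, 6.
Repeated squaring: 5^1 ≡ 5, 5^2 ≡ 4, 5^4 ≡ 2 (mod 7).
Test 5^d mod 7 for each divisor d in increasing order:
5^1 ≡ 5
5^2 ≡ 4
5^3 = 5^2·5^1 ≡ 6
5^6 = 5^4·5^2 ≡ 1  ← first divisor giving 1
The order is 6.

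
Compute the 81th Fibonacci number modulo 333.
79

Matrix identity: Q^n = [[F_(n+1), F_n], [F_n, F_(n-1)]] with Q = [[1,1],[1,0]].
n = 81 = 1010001₂. Square-and-multiply, entries mod 333:
Q^1 = [[1,1],[1,0]]
Q^2 = (Q^1)² = [[2,1],[1,1]]
Q^5 = (Q^2)²·Q = [[8,5],[5,3]]
Q^10 = (Q^5)² = [[89,55],[55,34]]
Q^20 = (Q^10)² = [[290,105],[105,185]]
Q^40 = (Q^20)² = [[220,258],[258,295]]
Q^81 = (Q^40)²·Q = [[82,79],[79,3]]
F_81 mod 333 = Q^81[0][1] = 79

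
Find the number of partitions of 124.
2841940500

p(n) counts ways to write n as a sum of positive integers (order ignored).
Euler's pentagonal recurrence: p(k) = p(k-1) + p(k-2) - p(k-5) - p(k-7) + p(k-12) + p(k-15) - ... (offsets j(3j∓1)/2, signs ++--, p(0)=1, p(<0)=0).
DP table for k = 0..123: p(0)=1, p(1)=1, p(2)=2, p(3)=3, p(4)=5, p(5)=7, p(6)=11, p(7)=15, p(8)=22, p(9)=30, p(10)=42, p(11)=56, p(12)=77, p(13)=101, p(14)=135, p(15)=176, p(16)=231, p(17)=297, p(18)=385, p(19)=490, p(20)=627, p(21)=792, p(22)=1002, p(23)=1255, p(24)=1575, p(25)=1958, p(26)=2436, p(27)=3010, p(28)=3718, p(29)=4565, p(30)=5604, p(31)=6842, p(32)=8349, p(33)=10143, p(34)=12310, p(35)=14883, p(36)=17977, p(37)=21637, p(38)=26015, p(39)=31185, p(40)=37338, p(41)=44583, p(42)=53174, p(43)=63261, p(44)=75175, p(45)=89134, p(46)=105558, p(47)=124754, p(48)=147273, p(49)=173525, p(50)=204226, p(51)=239943, p(52)=281589, p(53)=329931, p(54)=386155, p(55)=451276, p(56)=526823, p(57)=614154, p(58)=715220, p(59)=831820, p(60)=966467, p(61)=1121505, p(62)=1300156, p(63)=1505499, p(64)=1741630, p(65)=2012558, p(66)=2323520, p(67)=2679689, p(68)=3087735, p(69)=3554345, p(70)=4087968, p(71)=4697205, p(72)=5392783, p(73)=6185689, p(74)=7089500, p(75)=8118264, p(76)=9289091, p(77)=10619863, p(78)=12132164, p(79)=13848650, p(80)=15796476, p(81)=18004327, p(82)=20506255, p(83)=23338469, p(84)=26543660, p(85)=30167357, p(86)=34262962, p(87)=38887673, p(88)=44108109, p(89)=49995925, p(90)=56634173, p(91)=64112359, p(92)=72533807, p(93)=82010177, p(94)=92669720, p(95)=104651419, p(96)=118114304, p(97)=133230930, p(98)=150198136, p(99)=169229875, p(100)=190569292, p(101)=214481126, p(102)=241265379, p(103)=271248950, p(104)=304801365, p(105)=342325709, p(106)=384276336, p(107)=431149389, p(108)=483502844, p(109)=541946240, p(110)=607163746, p(111)=679903203, p(112)=761002156, p(113)=851376628, p(114)=952050665, p(115)=1064144451, p(116)=1188908248, p(117)=1327710076, p(118)=1482074143, p(119)=1653668665, p(120)=1844349560, p(121)=2056148051, p(122)=2291320912, p(123)=2552338241.
Final step: p(124) = p(123) + p(122) - p(119) - p(117) + p(112) + p(109) - p(102) - p(98) + p(89) + p(84) - p(73) - p(67) + p(54) + p(47) - p(32) - p(24) + p(7)
= 2552338241 + 2291320912 - 1653668665 - 1327710076 + 761002156 + 541946240 - 241265379 - 150198136 + 49995925 + 26543660 - 6185689 - 2679689 + 386155 + 124754 - 8349 - 1575 + 15
= 2841940500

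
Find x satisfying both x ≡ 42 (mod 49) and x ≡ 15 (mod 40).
1855

Using Chinese Remainder Theorem:
M = 49 × 40 = 1960
M1 = 40, M2 = 49
y1 = 40^(-1) mod 49 = 38
y2 = 49^(-1) mod 40 = 9
x = (42×40×38 + 15×49×9) mod 1960 = 1855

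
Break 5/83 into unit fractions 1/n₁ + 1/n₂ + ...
1/17 + 1/706 + 1/996166

Greedy algorithm:
5/83: ceiling(83/5) = 17, use 1/17
2/1411: ceiling(1411/2) = 706, use 1/706
1/996166: ceiling(996166/1) = 996166, use 1/996166
Result: 5/83 = 1/17 + 1/706 + 1/996166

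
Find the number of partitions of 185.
1071823774337

p(n) counts ways to write n as a sum of positive integers (order ignored).
Euler's pentagonal recurrence: p(k) = p(k-1) + p(k-2) - p(k-5) - p(k-7) + p(k-12) + p(k-15) - ... (offsets j(3j∓1)/2, signs ++--, p(0)=1, p(<0)=0).
DP table for k = 0..184: p(0)=1, p(1)=1, p(2)=2, p(3)=3, p(4)=5, p(5)=7, p(6)=11, p(7)=15, p(8)=22, p(9)=30, p(10)=42, p(11)=56, p(12)=77, p(13)=101, p(14)=135, p(15)=176, p(16)=231, p(17)=297, p(18)=385, p(19)=490, p(20)=627, p(21)=792, p(22)=1002, p(23)=1255, p(24)=1575, p(25)=1958, p(26)=2436, p(27)=3010, p(28)=3718, p(29)=4565, p(30)=5604, p(31)=6842, p(32)=8349, p(33)=10143, p(34)=12310, p(35)=14883, p(36)=17977, p(37)=21637, p(38)=26015, p(39)=31185, p(40)=37338, p(41)=44583, p(42)=53174, p(43)=63261, p(44)=75175, p(45)=89134, p(46)=105558, p(47)=124754, p(48)=147273, p(49)=173525, p(50)=204226, p(51)=239943, p(52)=281589, p(53)=329931, p(54)=386155, p(55)=451276, p(56)=526823, p(57)=614154, p(58)=715220, p(59)=831820, p(60)=966467, p(61)=1121505, p(62)=1300156, p(63)=1505499, p(64)=1741630, p(65)=2012558, p(66)=2323520, p(67)=2679689, p(68)=3087735, p(69)=3554345, p(70)=4087968, p(71)=4697205, p(72)=5392783, p(73)=6185689, p(74)=7089500, p(75)=8118264, p(76)=9289091, p(77)=10619863, p(78)=12132164, p(79)=13848650, p(80)=15796476, p(81)=18004327, p(82)=20506255, p(83)=23338469, p(84)=26543660, p(85)=30167357, p(86)=34262962, p(87)=38887673, p(88)=44108109, p(89)=49995925, p(90)=56634173, p(91)=64112359, p(92)=72533807, p(93)=82010177, p(94)=92669720, p(95)=104651419, p(96)=118114304, p(97)=133230930, p(98)=150198136, p(99)=169229875, p(100)=190569292, p(101)=214481126, p(102)=241265379, p(103)=271248950, p(104)=304801365, p(105)=342325709, p(106)=384276336, p(107)=431149389, p(108)=483502844, p(109)=541946240, p(110)=607163746, p(111)=679903203, p(112)=761002156, p(113)=851376628, p(114)=952050665, p(115)=1064144451, p(116)=1188908248, p(117)=1327710076, p(118)=1482074143, p(119)=1653668665, p(120)=1844349560, p(121)=2056148051, p(122)=2291320912, p(123)=2552338241, p(124)=2841940500, p(125)=3163127352, p(126)=3519222692, p(127)=3913864295, p(128)=4351078600, p(129)=4835271870, p(130)=5371315400, p(131)=5964539504, p(132)=6620830889, p(133)=7346629512, p(134)=8149040695, p(135)=9035836076, p(136)=10015581680, p(137)=11097645016, p(138)=12292341831, p(139)=13610949895, p(140)=15065878135, p(141)=16670689208, p(142)=18440293320, p(143)=20390982757, p(144)=22540654445, p(145)=24908858009, p(146)=27517052599, p(147)=30388671978, p(148)=33549419497, p(149)=37027355200, p(150)=40853235313, p(151)=45060624582, p(152)=49686288421, p(153)=54770336324, p(154)=60356673280, p(155)=66493182097, p(156)=73232243759, p(157)=80630964769, p(158)=88751778802, p(159)=97662728555, p(160)=107438159466, p(161)=118159068427, p(162)=129913904637, p(163)=142798995930, p(164)=156919475295, p(165)=172389800255, p(166)=189334822579, p(167)=207890420102, p(168)=228204732751, p(169)=250438925115, p(170)=274768617130, p(171)=301384802048, p(172)=330495499613, p(173)=362326859895, p(174)=397125074750, p(175)=435157697830, p(176)=476715857290, p(177)=522115831195, p(178)=571701605655, p(179)=625846753120, p(180)=684957390936, p(181)=749474411781, p(182)=819876908323, p(183)=896684817527, p(184)=980462880430.
Final step: p(185) = p(184) + p(183) - p(180) - p(178) + p(173) + p(170) - p(163) - p(159) + p(150) + p(145) - p(134) - p(128) + p(115) + p(108) - p(93) - p(85) + p(68) + p(59) - p(40) - p(30) + p(9)
= 980462880430 + 896684817527 - 684957390936 - 571701605655 + 362326859895 + 274768617130 - 142798995930 - 97662728555 + 40853235313 + 24908858009 - 8149040695 - 4351078600 + 1064144451 + 483502844 - 82010177 - 30167357 + 3087735 + 831820 - 37338 - 5604 + 30
= 1071823774337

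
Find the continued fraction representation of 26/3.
[8; 1, 2]

Euclidean algorithm steps:
26 = 8 × 3 + 2
3 = 1 × 2 + 1
2 = 2 × 1 + 0
Continued fraction: [8; 1, 2]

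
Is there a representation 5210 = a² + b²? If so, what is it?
13² + 71² (a=13, b=71)

Factorization: 5210 = 2 × 5 × 521
By Fermat: n is sum of two squares iff every prime p ≡ 3 (mod 4) appears to even power.
All primes ≡ 3 (mod 4) appear to even power.
Search a = 0, 1, 2, … for 5210 - a² a perfect square: first hit at a = 13: 5210 - 169 = 5041 = 71².
5210 = 13² + 71² = 169 + 5041 ✓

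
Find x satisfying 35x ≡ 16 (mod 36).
x ≡ 20 (mod 36)

gcd(35, 36) = 1, which divides 16, so solutions exist.
Find 35^(-1) mod 36 by the extended Euclidean algorithm:
36 = 1 × 35 + 1  ⟹  1 = (1)·36 + (-1)·35
So (-1)·35 ≡ 1 (mod 36), i.e. 35^(-1) ≡ -1 ≡ 35 (mod 36).
x ≡ 35 × 16 = 560 ≡ 20 (mod 36).
Check: 35 × 20 = 700 ≡ 16 (mod 36).
Unique solution: x ≡ 20 (mod 36)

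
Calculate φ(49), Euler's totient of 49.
42

49 = 7^2
φ(n) = n × ∏(1 - 1/p) for each prime p dividing n
φ(49) = 49 × (1 - 1/7) = 42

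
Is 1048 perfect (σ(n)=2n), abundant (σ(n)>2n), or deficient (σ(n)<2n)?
deficient

Proper divisors of 1048: sum = 1 + 2 + 4 + 8 + 131 + 262 + 524 = 932
Since 932 < 1048, 1048 is deficient.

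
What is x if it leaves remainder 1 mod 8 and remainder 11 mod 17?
113

Using Chinese Remainder Theorem:
M = 8 × 17 = 136
M1 = 17, M2 = 8
y1 = 17^(-1) mod 8 = 1
y2 = 8^(-1) mod 17 = 15
x = (1×17×1 + 11×8×15) mod 136 = 113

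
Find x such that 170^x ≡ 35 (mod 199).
4

Baby-step giant-step with step n = ⌈√199⌉ = 15.
Baby steps 170^j mod 199 (j:value) for j=0..14: 0:1, 1:170, 2:45, 3:88, 4:35, 5:179, 6:182, 7:95, 8:31, 9:96, 10:2, 11:141, 12:90, 13:176, 14:70.
h = 35 is already in the table at j=4, so x = 4.
Check: 170^4 ≡ 35 (mod 199).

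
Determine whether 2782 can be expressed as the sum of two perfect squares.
Not possible

Factorization: 2782 = 2 × 13 × 107
By Fermat: n is sum of two squares iff every prime p ≡ 3 (mod 4) appears to even power.
Prime(s) ≡ 3 (mod 4) with odd exponent: [(107, 1)]
Therefore 2782 cannot be expressed as a² + b².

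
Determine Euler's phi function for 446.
222

446 = 2 × 223
φ(n) = n × ∏(1 - 1/p) for each prime p dividing n
φ(446) = 446 × (1 - 1/2) × (1 - 1/223) = 222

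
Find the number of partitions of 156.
73232243759

p(n) counts ways to write n as a sum of positive integers (order ignored).
Euler's pentagonal recurrence: p(k) = p(k-1) + p(k-2) - p(k-5) - p(k-7) + p(k-12) + p(k-15) - ... (offsets j(3j∓1)/2, signs ++--, p(0)=1, p(<0)=0).
DP table for k = 0..155: p(0)=1, p(1)=1, p(2)=2, p(3)=3, p(4)=5, p(5)=7, p(6)=11, p(7)=15, p(8)=22, p(9)=30, p(10)=42, p(11)=56, p(12)=77, p(13)=101, p(14)=135, p(15)=176, p(16)=231, p(17)=297, p(18)=385, p(19)=490, p(20)=627, p(21)=792, p(22)=1002, p(23)=1255, p(24)=1575, p(25)=1958, p(26)=2436, p(27)=3010, p(28)=3718, p(29)=4565, p(30)=5604, p(31)=6842, p(32)=8349, p(33)=10143, p(34)=12310, p(35)=14883, p(36)=17977, p(37)=21637, p(38)=26015, p(39)=31185, p(40)=37338, p(41)=44583, p(42)=53174, p(43)=63261, p(44)=75175, p(45)=89134, p(46)=105558, p(47)=124754, p(48)=147273, p(49)=173525, p(50)=204226, p(51)=239943, p(52)=281589, p(53)=329931, p(54)=386155, p(55)=451276, p(56)=526823, p(57)=614154, p(58)=715220, p(59)=831820, p(60)=966467, p(61)=1121505, p(62)=1300156, p(63)=1505499, p(64)=1741630, p(65)=2012558, p(66)=2323520, p(67)=2679689, p(68)=3087735, p(69)=3554345, p(70)=4087968, p(71)=4697205, p(72)=5392783, p(73)=6185689, p(74)=7089500, p(75)=8118264, p(76)=9289091, p(77)=10619863, p(78)=12132164, p(79)=13848650, p(80)=15796476, p(81)=18004327, p(82)=20506255, p(83)=23338469, p(84)=26543660, p(85)=30167357, p(86)=34262962, p(87)=38887673, p(88)=44108109, p(89)=49995925, p(90)=56634173, p(91)=64112359, p(92)=72533807, p(93)=82010177, p(94)=92669720, p(95)=104651419, p(96)=118114304, p(97)=133230930, p(98)=150198136, p(99)=169229875, p(100)=190569292, p(101)=214481126, p(102)=241265379, p(103)=271248950, p(104)=304801365, p(105)=342325709, p(106)=384276336, p(107)=431149389, p(108)=483502844, p(109)=541946240, p(110)=607163746, p(111)=679903203, p(112)=761002156, p(113)=851376628, p(114)=952050665, p(115)=1064144451, p(116)=1188908248, p(117)=1327710076, p(118)=1482074143, p(119)=1653668665, p(120)=1844349560, p(121)=2056148051, p(122)=2291320912, p(123)=2552338241, p(124)=2841940500, p(125)=3163127352, p(126)=3519222692, p(127)=3913864295, p(128)=4351078600, p(129)=4835271870, p(130)=5371315400, p(131)=5964539504, p(132)=6620830889, p(133)=7346629512, p(134)=8149040695, p(135)=9035836076, p(136)=10015581680, p(137)=11097645016, p(138)=12292341831, p(139)=13610949895, p(140)=15065878135, p(141)=16670689208, p(142)=18440293320, p(143)=20390982757, p(144)=22540654445, p(145)=24908858009, p(146)=27517052599, p(147)=30388671978, p(148)=33549419497, p(149)=37027355200, p(150)=40853235313, p(151)=45060624582, p(152)=49686288421, p(153)=54770336324, p(154)=60356673280, p(155)=66493182097.
Final step: p(156) = p(155) + p(154) - p(151) - p(149) + p(144) + p(141) - p(134) - p(130) + p(121) + p(116) - p(105) - p(99) + p(86) + p(79) - p(64) - p(56) + p(39) + p(30) - p(11) - p(1)
= 66493182097 + 60356673280 - 45060624582 - 37027355200 + 22540654445 + 16670689208 - 8149040695 - 5371315400 + 2056148051 + 1188908248 - 342325709 - 169229875 + 34262962 + 13848650 - 1741630 - 526823 + 31185 + 5604 - 56 - 1
= 73232243759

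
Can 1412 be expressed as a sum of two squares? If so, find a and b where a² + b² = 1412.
16² + 34² (a=16, b=34)

Factorization: 1412 = 2^2 × 353
By Fermat: n is sum of two squares iff every prime p ≡ 3 (mod 4) appears to even power.
All primes ≡ 3 (mod 4) appear to even power.
Search a = 0, 1, 2, … for 1412 - a² a perfect square: first hit at a = 16: 1412 - 256 = 1156 = 34².
1412 = 16² + 34² = 256 + 1156 ✓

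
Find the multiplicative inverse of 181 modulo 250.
221

gcd(181, 250) = 1, so the inverse exists.
Extended Euclidean algorithm on (250, 181):
250 = 1 × 181 + 69  ⟹  69 = (1)·250 + (-1)·181
181 = 2 × 69 + 43  ⟹  43 = (-2)·250 + (3)·181
69 = 1 × 43 + 26  ⟹  26 = (3)·250 + (-4)·181
43 = 1 × 26 + 17  ⟹  17 = (-5)·250 + (7)·181
26 = 1 × 17 + 9  ⟹  9 = (8)·250 + (-11)·181
17 = 1 × 9 + 8  ⟹  8 = (-13)·250 + (18)·181
9 = 1 × 8 + 1  ⟹  1 = (21)·250 + (-29)·181
So (-29)·181 ≡ 1 (mod 250), i.e. 181^(-1) ≡ -29 ≡ 221 (mod 250).
Check: 181 × 221 = 40001 ≡ 1 (mod 250)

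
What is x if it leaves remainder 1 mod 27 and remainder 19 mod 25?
244

Using Chinese Remainder Theorem:
M = 27 × 25 = 675
M1 = 25, M2 = 27
y1 = 25^(-1) mod 27 = 13
y2 = 27^(-1) mod 25 = 13
x = (1×25×13 + 19×27×13) mod 675 = 244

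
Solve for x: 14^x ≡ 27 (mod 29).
27

Baby-step giant-step with step n = ⌈√29⌉ = 6.
Baby steps 14^j mod 29 (j:value) for j=0..5: 0:1, 1:14, 2:22, 3:18, 4:20, 5:19.
Giant-step multiplier: 14^(-6) ≡ 14^(28-6) = 14^22 ≡ 6 (mod 29).
Giant steps γ_i = 27·6^i mod 29: γ_0=27, γ_1=17, γ_2=15, γ_3=3, γ_4=18 (in table at j=3).
x = i·n + j = 4·6 + 3 = 27.
Check: 14^27 ≡ 27 (mod 29).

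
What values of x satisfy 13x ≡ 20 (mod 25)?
x ≡ 15 (mod 25)

gcd(13, 25) = 1, which divides 20, so solutions exist.
Find 13^(-1) mod 25 by the extended Euclidean algorithm:
25 = 1 × 13 + 12  ⟹  12 = (1)·25 + (-1)·13
13 = 1 × 12 + 1  ⟹  1 = (-1)·25 + (2)·13
So (2)·13 ≡ 1 (mod 25), i.e. 13^(-1) ≡ 2 (mod 25).
x ≡ 2 × 20 = 40 ≡ 15 (mod 25).
Check: 13 × 15 = 195 ≡ 20 (mod 25).
Unique solution: x ≡ 15 (mod 25)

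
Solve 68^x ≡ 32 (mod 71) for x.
20

Baby-step giant-step with step n = ⌈√71⌉ = 9.
Baby steps 68^j mod 71 (j:value) for j=0..8: 0:1, 1:68, 2:9, 3:44, 4:10, 5:41, 6:19, 7:14, 8:29.
Giant-step multiplier: 68^(-9) ≡ 68^(70-9) = 68^61 ≡ 31 (mod 71).
Giant steps γ_i = 32·31^i mod 71: γ_0=32, γ_1=69, γ_2=9 (in table at j=2).
x = i·n + j = 2·9 + 2 = 20.
Check: 68^20 ≡ 32 (mod 71).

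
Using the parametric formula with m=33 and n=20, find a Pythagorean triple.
(689, 1320, 1489)

Euclid's formula: a = m² - n², b = 2mn, c = m² + n²
m = 33, n = 20
a = 33² - 20² = 1089 - 400 = 689
b = 2 × 33 × 20 = 1320
c = 33² + 20² = 1089 + 400 = 1489
Verification: 689² + 1320² = 474721 + 1742400 = 2217121 = 1489² ✓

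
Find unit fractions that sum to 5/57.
1/12 + 1/228

Greedy algorithm:
5/57: ceiling(57/5) = 12, use 1/12
1/228: ceiling(228/1) = 228, use 1/228
Result: 5/57 = 1/12 + 1/228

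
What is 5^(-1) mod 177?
71

gcd(5, 177) = 1, so the inverse exists.
Extended Euclidean algorithm on (177, 5):
177 = 35 × 5 + 2  ⟹  2 = (1)·177 + (-35)·5
5 = 2 × 2 + 1  ⟹  1 = (-2)·177 + (71)·5
So (71)·5 ≡ 1 (mod 177), i.e. 5^(-1) ≡ 71 (mod 177).
Check: 5 × 71 = 355 ≡ 1 (mod 177)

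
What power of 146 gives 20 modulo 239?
160

Baby-step giant-step with step n = ⌈√239⌉ = 16.
Baby steps 146^j mod 239 (j:value) for j=0..15: 0:1, 1:146, 2:45, 3:117, 4:113, 5:7, 6:66, 7:76, 8:102, 9:74, 10:49, 11:223, 12:54, 13:236, 14:40, 15:104.
Giant-step multiplier: 146^(-16) ≡ 146^(238-16) = 146^222 ≡ 32 (mod 239).
Giant steps γ_i = 20·32^i mod 239: γ_0=20, γ_1=162, γ_2=165, γ_3=22, γ_4=226, γ_5=62, γ_6=72, γ_7=153, γ_8=116, γ_9=127, γ_10=1 (in table at j=0).
x = i·n + j = 10·16 + 0 = 160.
Check: 146^160 ≡ 20 (mod 239).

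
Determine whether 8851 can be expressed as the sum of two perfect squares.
Not possible

Factorization: 8851 = 53 × 167
By Fermat: n is sum of two squares iff every prime p ≡ 3 (mod 4) appears to even power.
Prime(s) ≡ 3 (mod 4) with odd exponent: [(167, 1)]
Therefore 8851 cannot be expressed as a² + b².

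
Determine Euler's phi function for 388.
192

388 = 2^2 × 97
φ(n) = n × ∏(1 - 1/p) for each prime p dividing n
φ(388) = 388 × (1 - 1/2) × (1 - 1/97) = 192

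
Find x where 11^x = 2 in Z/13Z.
7

Baby-step giant-step with step n = ⌈√13⌉ = 4.
Baby steps 11^j mod 13 (j:value) for j=0..3: 0:1, 1:11, 2:4, 3:5.
Giant-step multiplier: 11^(-4) ≡ 11^(12-4) = 11^8 ≡ 9 (mod 13).
Giant steps γ_i = 2·9^i mod 13: γ_0=2, γ_1=5 (in table at j=3).
x = i·n + j = 1·4 + 3 = 7.
Check: 11^7 ≡ 2 (mod 13).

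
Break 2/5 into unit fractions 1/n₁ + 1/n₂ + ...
1/3 + 1/15

Greedy algorithm:
2/5: ceiling(5/2) = 3, use 1/3
1/15: ceiling(15/1) = 15, use 1/15
Result: 2/5 = 1/3 + 1/15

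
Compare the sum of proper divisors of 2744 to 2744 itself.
abundant

Proper divisors of 2744: sum = 1 + 2 + 4 + 7 + 8 + 14 + 28 + 49 + 56 + 98 + 196 + 343 + 392 + 686 + 1372 = 3256
Since 3256 > 2744, 2744 is abundant.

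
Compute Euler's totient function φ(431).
430

431 = 431
φ(n) = n × ∏(1 - 1/p) for each prime p dividing n
φ(431) = 431 × (1 - 1/431) = 430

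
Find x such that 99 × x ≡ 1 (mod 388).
243

gcd(99, 388) = 1, so the inverse exists.
Extended Euclidean algorithm on (388, 99):
388 = 3 × 99 + 91  ⟹  91 = (1)·388 + (-3)·99
99 = 1 × 91 + 8  ⟹  8 = (-1)·388 + (4)·99
91 = 11 × 8 + 3  ⟹  3 = (12)·388 + (-47)·99
8 = 2 × 3 + 2  ⟹  2 = (-25)·388 + (98)·99
3 = 1 × 2 + 1  ⟹  1 = (37)·388 + (-145)·99
So (-145)·99 ≡ 1 (mod 388), i.e. 99^(-1) ≡ -145 ≡ 243 (mod 388).
Check: 99 × 243 = 24057 ≡ 1 (mod 388)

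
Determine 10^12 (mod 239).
98

Repeated squaring. Binary of 12 = 1100.
10^1 ≡ 10 (mod 239); 10^2 ≡ 100 (mod 239); 10^4 ≡ 201 (mod 239); 10^8 ≡ 10 (mod 239)
10^12 = 10^4 × 10^8 ≡ 98 (mod 239)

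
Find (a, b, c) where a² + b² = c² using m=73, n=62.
(1485, 9052, 9173)

Euclid's formula: a = m² - n², b = 2mn, c = m² + n²
m = 73, n = 62
a = 73² - 62² = 5329 - 3844 = 1485
b = 2 × 73 × 62 = 9052
c = 73² + 62² = 5329 + 3844 = 9173
Verification: 1485² + 9052² = 2205225 + 81938704 = 84143929 = 9173² ✓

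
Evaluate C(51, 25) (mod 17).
0

Using Lucas' theorem:
Write n=51 and k=25 in base 17:
n in base 17: [3, 0]
k in base 17: [1, 8]
C(51,25) mod 17 = ∏ C(n_i, k_i) mod 17
Digit binomials (mod 17): C(3,1) = 3; C(0,8) = 0 (k_i > n_i)
Product: 3 × 0 = 0 ≡ 0 (mod 17)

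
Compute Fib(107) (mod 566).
335

Matrix identity: Q^n = [[F_(n+1), F_n], [F_n, F_(n-1)]] with Q = [[1,1],[1,0]].
n = 107 = 1101011₂. Square-and-multiply, entries mod 566:
Q^1 = [[1,1],[1,0]]
Q^3 = (Q^1)²·Q = [[3,2],[2,1]]
Q^6 = (Q^3)² = [[13,8],[8,5]]
Q^13 = (Q^6)²·Q = [[377,233],[233,144]]
Q^26 = (Q^13)² = [[16,269],[269,313]]
Q^53 = (Q^26)²·Q = [[374,169],[169,205]]
Q^107 = (Q^53)²·Q = [[268,335],[335,499]]
F_107 mod 566 = Q^107[0][1] = 335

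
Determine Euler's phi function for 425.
320

425 = 5^2 × 17
φ(n) = n × ∏(1 - 1/p) for each prime p dividing n
φ(425) = 425 × (1 - 1/5) × (1 - 1/17) = 320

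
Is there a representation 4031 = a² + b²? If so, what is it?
Not possible

Factorization: 4031 = 29 × 139
By Fermat: n is sum of two squares iff every prime p ≡ 3 (mod 4) appears to even power.
Prime(s) ≡ 3 (mod 4) with odd exponent: [(139, 1)]
Therefore 4031 cannot be expressed as a² + b².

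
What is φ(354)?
116

354 = 2 × 3 × 59
φ(n) = n × ∏(1 - 1/p) for each prime p dividing n
φ(354) = 354 × (1 - 1/2) × (1 - 1/3) × (1 - 1/59) = 116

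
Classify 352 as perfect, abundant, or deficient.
abundant

Proper divisors of 352: sum = 1 + 2 + 4 + 8 + 11 + 16 + 22 + 32 + 44 + 88 + 176 = 404
Since 404 > 352, 352 is abundant.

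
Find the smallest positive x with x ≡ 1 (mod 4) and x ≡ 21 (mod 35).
21

Using Chinese Remainder Theorem:
M = 4 × 35 = 140
M1 = 35, M2 = 4
y1 = 35^(-1) mod 4 = 3
y2 = 4^(-1) mod 35 = 9
x = (1×35×3 + 21×4×9) mod 140 = 21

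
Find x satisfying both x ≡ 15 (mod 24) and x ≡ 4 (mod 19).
327

Using Chinese Remainder Theorem:
M = 24 × 19 = 456
M1 = 19, M2 = 24
y1 = 19^(-1) mod 24 = 19
y2 = 24^(-1) mod 19 = 4
x = (15×19×19 + 4×24×4) mod 456 = 327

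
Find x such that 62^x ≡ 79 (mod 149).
97

Baby-step giant-step with step n = ⌈√149⌉ = 13.
Baby steps 62^j mod 149 (j:value) for j=0..12: 0:1, 1:62, 2:119, 3:77, 4:6, 5:74, 6:118, 7:15, 8:36, 9:146, 10:112, 11:90, 12:67.
Giant-step multiplier: 62^(-13) ≡ 62^(148-13) = 62^135 ≡ 91 (mod 149).
Giant steps γ_i = 79·91^i mod 149: γ_0=79, γ_1=37, γ_2=89, γ_3=53, γ_4=55, γ_5=88, γ_6=111, γ_7=118 (in table at j=6).
x = i·n + j = 7·13 + 6 = 97.
Check: 62^97 ≡ 79 (mod 149).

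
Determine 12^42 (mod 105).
99

Repeated squaring. Binary of 42 = 101010.
12^1 ≡ 12 (mod 105); 12^2 ≡ 39 (mod 105); 12^4 ≡ 51 (mod 105); 12^8 ≡ 81 (mod 105); 12^16 ≡ 51 (mod 105); 12^32 ≡ 81 (mod 105)
12^42 = 12^2 × 12^8 × 12^32 ≡ 99 (mod 105)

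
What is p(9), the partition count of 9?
30

p(n) counts ways to write n as a sum of positive integers (order ignored).
Examples: 9; 8 + 1; 7 + 2; 7 + 1 + 1; 6 + 3; ... (30 total)
p(9) = 30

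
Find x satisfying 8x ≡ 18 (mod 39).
x ≡ 12 (mod 39)

gcd(8, 39) = 1, which divides 18, so solutions exist.
Find 8^(-1) mod 39 by the extended Euclidean algorithm:
39 = 4 × 8 + 7  ⟹  7 = (1)·39 + (-4)·8
8 = 1 × 7 + 1  ⟹  1 = (-1)·39 + (5)·8
So (5)·8 ≡ 1 (mod 39), i.e. 8^(-1) ≡ 5 (mod 39).
x ≡ 5 × 18 = 90 ≡ 12 (mod 39).
Check: 8 × 12 = 96 ≡ 18 (mod 39).
Unique solution: x ≡ 12 (mod 39)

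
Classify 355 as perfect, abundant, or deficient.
deficient

Proper divisors of 355: sum = 1 + 5 + 71 = 77
Since 77 < 355, 355 is deficient.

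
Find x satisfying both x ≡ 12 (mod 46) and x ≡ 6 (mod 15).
426

Using Chinese Remainder Theorem:
M = 46 × 15 = 690
M1 = 15, M2 = 46
y1 = 15^(-1) mod 46 = 43
y2 = 46^(-1) mod 15 = 1
x = (12×15×43 + 6×46×1) mod 690 = 426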